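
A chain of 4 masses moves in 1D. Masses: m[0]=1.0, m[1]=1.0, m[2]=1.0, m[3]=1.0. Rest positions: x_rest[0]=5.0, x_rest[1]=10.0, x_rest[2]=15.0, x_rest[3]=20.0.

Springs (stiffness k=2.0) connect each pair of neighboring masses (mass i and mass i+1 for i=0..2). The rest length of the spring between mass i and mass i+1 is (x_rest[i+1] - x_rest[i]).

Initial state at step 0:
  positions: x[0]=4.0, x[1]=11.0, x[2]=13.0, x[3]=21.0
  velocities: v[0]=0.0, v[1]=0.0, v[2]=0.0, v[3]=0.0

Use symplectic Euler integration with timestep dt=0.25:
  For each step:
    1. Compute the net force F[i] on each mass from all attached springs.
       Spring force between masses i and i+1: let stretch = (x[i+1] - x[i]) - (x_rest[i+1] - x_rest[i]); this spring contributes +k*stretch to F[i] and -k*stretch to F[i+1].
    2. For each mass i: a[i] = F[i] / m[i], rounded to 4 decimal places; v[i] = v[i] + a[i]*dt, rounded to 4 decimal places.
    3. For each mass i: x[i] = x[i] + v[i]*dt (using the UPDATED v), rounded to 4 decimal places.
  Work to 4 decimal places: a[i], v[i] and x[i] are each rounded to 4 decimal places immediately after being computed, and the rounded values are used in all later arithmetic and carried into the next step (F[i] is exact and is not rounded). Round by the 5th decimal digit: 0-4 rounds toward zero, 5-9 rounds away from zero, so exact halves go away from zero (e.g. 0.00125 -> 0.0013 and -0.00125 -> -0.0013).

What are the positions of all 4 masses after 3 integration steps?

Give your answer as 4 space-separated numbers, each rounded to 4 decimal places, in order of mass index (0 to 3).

Step 0: x=[4.0000 11.0000 13.0000 21.0000] v=[0.0000 0.0000 0.0000 0.0000]
Step 1: x=[4.2500 10.3750 13.7500 20.6250] v=[1.0000 -2.5000 3.0000 -1.5000]
Step 2: x=[4.6406 9.4063 14.9375 20.0156] v=[1.5625 -3.8750 4.7500 -2.4375]
Step 3: x=[5.0020 8.5332 16.0684 19.3965] v=[1.4454 -3.4923 4.5235 -2.4766]

Answer: 5.0020 8.5332 16.0684 19.3965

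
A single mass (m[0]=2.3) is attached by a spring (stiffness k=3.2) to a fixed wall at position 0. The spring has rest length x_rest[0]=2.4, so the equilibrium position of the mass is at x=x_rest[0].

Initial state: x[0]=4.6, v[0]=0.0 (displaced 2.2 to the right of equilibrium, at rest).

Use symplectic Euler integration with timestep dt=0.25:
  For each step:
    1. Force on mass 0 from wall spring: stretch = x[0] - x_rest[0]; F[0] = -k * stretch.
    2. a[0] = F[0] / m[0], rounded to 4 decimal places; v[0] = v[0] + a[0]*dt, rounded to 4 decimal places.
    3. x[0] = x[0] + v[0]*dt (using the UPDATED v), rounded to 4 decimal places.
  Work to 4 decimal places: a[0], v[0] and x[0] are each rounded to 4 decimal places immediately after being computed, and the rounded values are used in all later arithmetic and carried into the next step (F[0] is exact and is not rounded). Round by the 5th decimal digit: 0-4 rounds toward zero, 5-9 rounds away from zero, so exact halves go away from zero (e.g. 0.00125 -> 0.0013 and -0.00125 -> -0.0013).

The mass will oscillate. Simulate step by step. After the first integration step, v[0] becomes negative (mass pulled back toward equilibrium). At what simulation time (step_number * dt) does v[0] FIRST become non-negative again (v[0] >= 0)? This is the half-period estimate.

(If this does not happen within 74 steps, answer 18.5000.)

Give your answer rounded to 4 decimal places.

Step 0: x=[4.6000] v=[0.0000]
Step 1: x=[4.4087] v=[-0.7652]
Step 2: x=[4.0427] v=[-1.4639]
Step 3: x=[3.5339] v=[-2.0353]
Step 4: x=[2.9265] v=[-2.4297]
Step 5: x=[2.2733] v=[-2.6128]
Step 6: x=[1.6311] v=[-2.5687]
Step 7: x=[1.0558] v=[-2.3013]
Step 8: x=[0.5974] v=[-1.8338]
Step 9: x=[0.2957] v=[-1.2068]
Step 10: x=[0.1770] v=[-0.4749]
Step 11: x=[0.2516] v=[0.2983]
First v>=0 after going negative at step 11, time=2.7500

Answer: 2.7500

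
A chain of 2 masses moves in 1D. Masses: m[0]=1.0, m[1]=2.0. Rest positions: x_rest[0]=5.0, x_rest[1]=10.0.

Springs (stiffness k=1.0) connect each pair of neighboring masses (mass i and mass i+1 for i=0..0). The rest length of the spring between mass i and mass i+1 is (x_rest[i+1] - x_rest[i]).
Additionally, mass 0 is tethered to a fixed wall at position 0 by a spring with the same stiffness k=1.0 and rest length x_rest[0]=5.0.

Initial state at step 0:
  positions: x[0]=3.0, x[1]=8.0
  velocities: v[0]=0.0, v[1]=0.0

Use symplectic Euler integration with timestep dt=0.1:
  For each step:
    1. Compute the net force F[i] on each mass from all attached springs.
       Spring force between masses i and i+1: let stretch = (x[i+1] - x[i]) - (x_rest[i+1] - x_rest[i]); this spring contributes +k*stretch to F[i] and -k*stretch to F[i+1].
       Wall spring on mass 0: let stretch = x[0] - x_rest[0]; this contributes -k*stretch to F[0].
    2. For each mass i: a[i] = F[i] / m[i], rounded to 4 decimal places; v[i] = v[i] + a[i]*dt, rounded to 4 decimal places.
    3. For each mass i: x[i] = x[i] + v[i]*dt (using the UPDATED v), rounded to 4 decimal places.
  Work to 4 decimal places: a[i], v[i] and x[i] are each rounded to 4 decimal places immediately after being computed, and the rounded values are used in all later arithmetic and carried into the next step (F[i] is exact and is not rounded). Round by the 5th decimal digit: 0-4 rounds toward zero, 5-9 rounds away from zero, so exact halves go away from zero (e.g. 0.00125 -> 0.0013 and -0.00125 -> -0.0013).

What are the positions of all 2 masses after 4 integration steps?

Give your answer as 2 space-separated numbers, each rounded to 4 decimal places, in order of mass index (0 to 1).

Answer: 3.1941 8.0015

Derivation:
Step 0: x=[3.0000 8.0000] v=[0.0000 0.0000]
Step 1: x=[3.0200 8.0000] v=[0.2000 0.0000]
Step 2: x=[3.0596 8.0001] v=[0.3960 0.0010]
Step 3: x=[3.1180 8.0005] v=[0.5841 0.0040]
Step 4: x=[3.1941 8.0015] v=[0.7606 0.0099]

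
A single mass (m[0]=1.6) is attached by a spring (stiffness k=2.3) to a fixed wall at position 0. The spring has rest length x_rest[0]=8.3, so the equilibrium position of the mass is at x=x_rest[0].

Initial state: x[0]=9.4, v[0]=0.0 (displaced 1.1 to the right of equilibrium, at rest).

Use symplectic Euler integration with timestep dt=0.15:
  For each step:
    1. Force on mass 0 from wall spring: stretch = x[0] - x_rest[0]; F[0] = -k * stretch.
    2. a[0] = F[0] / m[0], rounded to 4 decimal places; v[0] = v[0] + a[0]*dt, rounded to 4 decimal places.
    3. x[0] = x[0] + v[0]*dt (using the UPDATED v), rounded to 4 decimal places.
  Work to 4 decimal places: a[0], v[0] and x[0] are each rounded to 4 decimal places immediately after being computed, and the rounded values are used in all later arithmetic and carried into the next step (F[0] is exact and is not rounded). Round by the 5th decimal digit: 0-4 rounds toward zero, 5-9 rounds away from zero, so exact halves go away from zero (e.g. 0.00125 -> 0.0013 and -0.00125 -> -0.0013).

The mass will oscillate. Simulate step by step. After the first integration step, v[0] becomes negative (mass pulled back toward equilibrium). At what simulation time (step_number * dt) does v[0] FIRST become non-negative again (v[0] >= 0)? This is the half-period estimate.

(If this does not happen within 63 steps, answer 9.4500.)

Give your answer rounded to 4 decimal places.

Step 0: x=[9.4000] v=[0.0000]
Step 1: x=[9.3644] v=[-0.2372]
Step 2: x=[9.2944] v=[-0.4667]
Step 3: x=[9.1922] v=[-0.6811]
Step 4: x=[9.0612] v=[-0.8735]
Step 5: x=[8.9056] v=[-1.0376]
Step 6: x=[8.7304] v=[-1.1682]
Step 7: x=[8.5413] v=[-1.2610]
Step 8: x=[8.3444] v=[-1.3130]
Step 9: x=[8.1460] v=[-1.3226]
Step 10: x=[7.9526] v=[-1.2894]
Step 11: x=[7.7704] v=[-1.2145]
Step 12: x=[7.6054] v=[-1.1003]
Step 13: x=[7.4628] v=[-0.9505]
Step 14: x=[7.3473] v=[-0.7700]
Step 15: x=[7.2626] v=[-0.5646]
Step 16: x=[7.2115] v=[-0.3409]
Step 17: x=[7.1956] v=[-0.1062]
Step 18: x=[7.2154] v=[0.1319]
First v>=0 after going negative at step 18, time=2.7000

Answer: 2.7000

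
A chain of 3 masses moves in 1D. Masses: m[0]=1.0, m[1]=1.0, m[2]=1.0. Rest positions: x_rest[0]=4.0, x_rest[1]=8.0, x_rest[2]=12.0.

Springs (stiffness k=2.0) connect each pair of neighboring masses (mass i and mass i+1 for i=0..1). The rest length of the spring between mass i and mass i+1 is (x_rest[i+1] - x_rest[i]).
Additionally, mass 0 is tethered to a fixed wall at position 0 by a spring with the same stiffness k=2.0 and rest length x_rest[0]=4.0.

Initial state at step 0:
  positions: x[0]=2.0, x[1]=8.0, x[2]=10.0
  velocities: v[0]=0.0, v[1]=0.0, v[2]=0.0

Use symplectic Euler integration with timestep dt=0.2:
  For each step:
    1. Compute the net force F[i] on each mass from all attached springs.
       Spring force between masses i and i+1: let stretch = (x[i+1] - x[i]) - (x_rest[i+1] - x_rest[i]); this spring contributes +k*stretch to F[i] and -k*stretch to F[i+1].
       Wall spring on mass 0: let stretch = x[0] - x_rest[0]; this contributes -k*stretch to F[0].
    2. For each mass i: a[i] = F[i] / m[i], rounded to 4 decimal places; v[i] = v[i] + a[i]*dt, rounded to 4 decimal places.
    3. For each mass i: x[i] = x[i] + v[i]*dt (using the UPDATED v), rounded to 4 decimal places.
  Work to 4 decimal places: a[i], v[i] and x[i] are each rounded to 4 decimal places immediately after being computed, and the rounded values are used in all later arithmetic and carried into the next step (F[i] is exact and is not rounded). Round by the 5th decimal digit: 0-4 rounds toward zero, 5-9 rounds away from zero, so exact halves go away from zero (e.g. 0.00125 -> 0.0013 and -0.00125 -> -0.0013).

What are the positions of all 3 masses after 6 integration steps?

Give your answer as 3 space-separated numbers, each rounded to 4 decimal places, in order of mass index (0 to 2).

Answer: 4.7673 5.8329 11.4180

Derivation:
Step 0: x=[2.0000 8.0000 10.0000] v=[0.0000 0.0000 0.0000]
Step 1: x=[2.3200 7.6800 10.1600] v=[1.6000 -1.6000 0.8000]
Step 2: x=[2.8832 7.1296 10.4416] v=[2.8160 -2.7520 1.4080]
Step 3: x=[3.5555 6.5044 10.7782] v=[3.3613 -3.1258 1.6832]
Step 4: x=[4.1792 5.9852 11.0929] v=[3.1187 -2.5958 1.5737]
Step 5: x=[4.6131 5.7302 11.3190] v=[2.1694 -1.2751 1.1306]
Step 6: x=[4.7673 5.8329 11.4180] v=[0.7710 0.5136 0.4951]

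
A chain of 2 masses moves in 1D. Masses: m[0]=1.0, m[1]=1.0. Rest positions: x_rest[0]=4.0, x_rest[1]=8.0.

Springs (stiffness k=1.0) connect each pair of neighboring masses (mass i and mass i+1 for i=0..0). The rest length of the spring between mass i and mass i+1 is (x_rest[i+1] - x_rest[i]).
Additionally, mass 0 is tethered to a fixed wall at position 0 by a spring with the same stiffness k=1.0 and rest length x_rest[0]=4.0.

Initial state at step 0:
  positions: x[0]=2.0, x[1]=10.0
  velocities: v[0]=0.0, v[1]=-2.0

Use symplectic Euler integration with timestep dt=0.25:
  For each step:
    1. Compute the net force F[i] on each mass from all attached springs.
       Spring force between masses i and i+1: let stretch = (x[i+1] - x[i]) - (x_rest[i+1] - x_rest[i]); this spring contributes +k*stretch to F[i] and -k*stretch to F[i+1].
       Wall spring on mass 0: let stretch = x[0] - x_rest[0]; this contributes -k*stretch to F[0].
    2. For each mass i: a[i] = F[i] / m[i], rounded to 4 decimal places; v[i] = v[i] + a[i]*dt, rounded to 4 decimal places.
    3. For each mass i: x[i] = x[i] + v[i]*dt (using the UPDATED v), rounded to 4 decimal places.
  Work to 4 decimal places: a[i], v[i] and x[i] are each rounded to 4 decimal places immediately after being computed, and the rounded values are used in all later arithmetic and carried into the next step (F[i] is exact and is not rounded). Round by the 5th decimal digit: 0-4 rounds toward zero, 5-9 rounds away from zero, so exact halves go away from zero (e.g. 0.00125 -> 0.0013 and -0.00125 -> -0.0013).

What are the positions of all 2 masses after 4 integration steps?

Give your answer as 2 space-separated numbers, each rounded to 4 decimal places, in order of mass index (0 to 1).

Step 0: x=[2.0000 10.0000] v=[0.0000 -2.0000]
Step 1: x=[2.3750 9.2500] v=[1.5000 -3.0000]
Step 2: x=[3.0313 8.3203] v=[2.6250 -3.7188]
Step 3: x=[3.8287 7.3100] v=[3.1894 -4.0411]
Step 4: x=[4.6044 6.3322] v=[3.1026 -3.9114]

Answer: 4.6044 6.3322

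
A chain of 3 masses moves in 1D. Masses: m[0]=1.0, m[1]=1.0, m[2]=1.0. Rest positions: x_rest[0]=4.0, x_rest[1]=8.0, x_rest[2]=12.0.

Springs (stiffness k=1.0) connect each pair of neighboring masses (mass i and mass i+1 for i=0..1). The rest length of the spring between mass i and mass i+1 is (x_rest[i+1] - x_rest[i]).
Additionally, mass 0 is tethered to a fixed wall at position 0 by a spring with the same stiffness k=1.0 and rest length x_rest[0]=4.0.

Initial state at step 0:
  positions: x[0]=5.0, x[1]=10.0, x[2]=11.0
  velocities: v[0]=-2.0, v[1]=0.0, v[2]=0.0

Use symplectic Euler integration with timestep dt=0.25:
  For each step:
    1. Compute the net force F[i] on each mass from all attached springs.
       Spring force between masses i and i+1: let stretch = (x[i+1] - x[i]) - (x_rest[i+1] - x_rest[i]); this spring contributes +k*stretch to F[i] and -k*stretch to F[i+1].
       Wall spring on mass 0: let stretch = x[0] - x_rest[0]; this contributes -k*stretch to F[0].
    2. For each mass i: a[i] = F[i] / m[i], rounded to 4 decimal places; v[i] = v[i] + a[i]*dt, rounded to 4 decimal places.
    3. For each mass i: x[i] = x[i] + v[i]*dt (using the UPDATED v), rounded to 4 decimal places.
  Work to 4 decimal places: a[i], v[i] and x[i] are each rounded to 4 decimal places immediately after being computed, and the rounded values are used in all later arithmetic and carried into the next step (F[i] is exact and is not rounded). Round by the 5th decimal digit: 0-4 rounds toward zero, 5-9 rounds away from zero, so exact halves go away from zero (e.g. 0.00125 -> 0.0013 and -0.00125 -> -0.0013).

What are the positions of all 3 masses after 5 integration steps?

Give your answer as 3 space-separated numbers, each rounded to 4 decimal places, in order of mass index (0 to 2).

Answer: 3.1318 7.0680 12.9355

Derivation:
Step 0: x=[5.0000 10.0000 11.0000] v=[-2.0000 0.0000 0.0000]
Step 1: x=[4.5000 9.7500 11.1875] v=[-2.0000 -1.0000 0.7500]
Step 2: x=[4.0469 9.2617 11.5352] v=[-1.8125 -1.9531 1.3906]
Step 3: x=[3.6668 8.5896 11.9908] v=[-1.5205 -2.6884 1.8222]
Step 4: x=[3.3652 7.8224 12.4838] v=[-1.2065 -3.0688 1.9719]
Step 5: x=[3.1318 7.0680 12.9355] v=[-0.9335 -3.0178 1.8066]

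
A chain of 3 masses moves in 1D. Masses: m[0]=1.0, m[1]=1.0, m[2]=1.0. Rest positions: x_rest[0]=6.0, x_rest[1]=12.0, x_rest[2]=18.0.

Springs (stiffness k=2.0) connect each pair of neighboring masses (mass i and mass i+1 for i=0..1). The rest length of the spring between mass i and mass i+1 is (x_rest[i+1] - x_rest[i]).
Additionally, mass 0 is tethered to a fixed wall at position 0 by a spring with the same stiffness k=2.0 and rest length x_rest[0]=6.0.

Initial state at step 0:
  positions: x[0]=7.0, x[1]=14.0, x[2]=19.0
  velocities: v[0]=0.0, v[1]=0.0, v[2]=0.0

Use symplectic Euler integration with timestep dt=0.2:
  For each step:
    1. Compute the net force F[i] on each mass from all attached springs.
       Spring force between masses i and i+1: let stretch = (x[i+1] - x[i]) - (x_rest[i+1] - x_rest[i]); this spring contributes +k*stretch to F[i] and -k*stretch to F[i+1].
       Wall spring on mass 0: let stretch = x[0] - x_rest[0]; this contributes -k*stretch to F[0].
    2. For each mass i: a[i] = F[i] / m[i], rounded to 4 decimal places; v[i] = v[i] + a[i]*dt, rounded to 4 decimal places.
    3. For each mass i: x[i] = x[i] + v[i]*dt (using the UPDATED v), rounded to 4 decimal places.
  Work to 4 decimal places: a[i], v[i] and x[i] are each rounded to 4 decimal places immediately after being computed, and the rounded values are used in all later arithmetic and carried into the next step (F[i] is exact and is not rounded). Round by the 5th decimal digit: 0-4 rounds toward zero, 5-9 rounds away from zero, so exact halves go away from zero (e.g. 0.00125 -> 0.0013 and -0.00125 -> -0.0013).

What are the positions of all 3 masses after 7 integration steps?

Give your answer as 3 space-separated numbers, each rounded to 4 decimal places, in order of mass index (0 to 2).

Step 0: x=[7.0000 14.0000 19.0000] v=[0.0000 0.0000 0.0000]
Step 1: x=[7.0000 13.8400 19.0800] v=[0.0000 -0.8000 0.4000]
Step 2: x=[6.9872 13.5520 19.2208] v=[-0.0640 -1.4400 0.7040]
Step 3: x=[6.9406 13.1923 19.3881] v=[-0.2330 -1.7984 0.8365]
Step 4: x=[6.8389 12.8281 19.5397] v=[-0.5086 -1.8208 0.7582]
Step 5: x=[6.6692 12.5217 19.6344] v=[-0.8485 -1.5318 0.4736]
Step 6: x=[6.4342 12.3162 19.6401] v=[-1.1752 -1.0277 0.0285]
Step 7: x=[6.1550 12.2260 19.5399] v=[-1.3961 -0.4509 -0.5011]

Answer: 6.1550 12.2260 19.5399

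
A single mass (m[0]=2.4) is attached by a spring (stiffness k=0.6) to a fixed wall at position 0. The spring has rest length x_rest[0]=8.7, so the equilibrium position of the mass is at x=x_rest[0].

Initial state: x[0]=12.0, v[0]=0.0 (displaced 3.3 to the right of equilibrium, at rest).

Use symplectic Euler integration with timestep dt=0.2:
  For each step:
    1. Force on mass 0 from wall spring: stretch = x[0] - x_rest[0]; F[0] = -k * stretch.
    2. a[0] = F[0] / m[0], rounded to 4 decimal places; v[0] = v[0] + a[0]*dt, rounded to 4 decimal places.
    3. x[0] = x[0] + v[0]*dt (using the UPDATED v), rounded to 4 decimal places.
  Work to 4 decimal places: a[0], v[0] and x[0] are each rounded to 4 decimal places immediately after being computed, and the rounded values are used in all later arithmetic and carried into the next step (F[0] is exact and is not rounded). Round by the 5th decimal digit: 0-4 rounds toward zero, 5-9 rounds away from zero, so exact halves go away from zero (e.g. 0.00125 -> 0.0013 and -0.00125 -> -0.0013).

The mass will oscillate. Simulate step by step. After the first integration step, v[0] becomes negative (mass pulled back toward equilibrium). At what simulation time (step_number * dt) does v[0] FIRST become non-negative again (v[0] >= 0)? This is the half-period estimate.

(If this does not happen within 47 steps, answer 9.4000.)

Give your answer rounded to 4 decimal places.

Answer: 6.4000

Derivation:
Step 0: x=[12.0000] v=[0.0000]
Step 1: x=[11.9670] v=[-0.1650]
Step 2: x=[11.9013] v=[-0.3284]
Step 3: x=[11.8036] v=[-0.4885]
Step 4: x=[11.6749] v=[-0.6437]
Step 5: x=[11.5164] v=[-0.7924]
Step 6: x=[11.3298] v=[-0.9332]
Step 7: x=[11.1169] v=[-1.0647]
Step 8: x=[10.8798] v=[-1.1855]
Step 9: x=[10.6209] v=[-1.2945]
Step 10: x=[10.3428] v=[-1.3905]
Step 11: x=[10.0483] v=[-1.4726]
Step 12: x=[9.7403] v=[-1.5400]
Step 13: x=[9.4219] v=[-1.5920]
Step 14: x=[9.0963] v=[-1.6281]
Step 15: x=[8.7667] v=[-1.6479]
Step 16: x=[8.4365] v=[-1.6512]
Step 17: x=[8.1089] v=[-1.6380]
Step 18: x=[7.7872] v=[-1.6084]
Step 19: x=[7.4746] v=[-1.5628]
Step 20: x=[7.1743] v=[-1.5015]
Step 21: x=[6.8893] v=[-1.4252]
Step 22: x=[6.6224] v=[-1.3347]
Step 23: x=[6.3762] v=[-1.2308]
Step 24: x=[6.1533] v=[-1.1146]
Step 25: x=[5.9558] v=[-0.9873]
Step 26: x=[5.7858] v=[-0.8501]
Step 27: x=[5.6449] v=[-0.7044]
Step 28: x=[5.5346] v=[-0.5516]
Step 29: x=[5.4559] v=[-0.3933]
Step 30: x=[5.4097] v=[-0.2311]
Step 31: x=[5.3964] v=[-0.0666]
Step 32: x=[5.4161] v=[0.0986]
First v>=0 after going negative at step 32, time=6.4000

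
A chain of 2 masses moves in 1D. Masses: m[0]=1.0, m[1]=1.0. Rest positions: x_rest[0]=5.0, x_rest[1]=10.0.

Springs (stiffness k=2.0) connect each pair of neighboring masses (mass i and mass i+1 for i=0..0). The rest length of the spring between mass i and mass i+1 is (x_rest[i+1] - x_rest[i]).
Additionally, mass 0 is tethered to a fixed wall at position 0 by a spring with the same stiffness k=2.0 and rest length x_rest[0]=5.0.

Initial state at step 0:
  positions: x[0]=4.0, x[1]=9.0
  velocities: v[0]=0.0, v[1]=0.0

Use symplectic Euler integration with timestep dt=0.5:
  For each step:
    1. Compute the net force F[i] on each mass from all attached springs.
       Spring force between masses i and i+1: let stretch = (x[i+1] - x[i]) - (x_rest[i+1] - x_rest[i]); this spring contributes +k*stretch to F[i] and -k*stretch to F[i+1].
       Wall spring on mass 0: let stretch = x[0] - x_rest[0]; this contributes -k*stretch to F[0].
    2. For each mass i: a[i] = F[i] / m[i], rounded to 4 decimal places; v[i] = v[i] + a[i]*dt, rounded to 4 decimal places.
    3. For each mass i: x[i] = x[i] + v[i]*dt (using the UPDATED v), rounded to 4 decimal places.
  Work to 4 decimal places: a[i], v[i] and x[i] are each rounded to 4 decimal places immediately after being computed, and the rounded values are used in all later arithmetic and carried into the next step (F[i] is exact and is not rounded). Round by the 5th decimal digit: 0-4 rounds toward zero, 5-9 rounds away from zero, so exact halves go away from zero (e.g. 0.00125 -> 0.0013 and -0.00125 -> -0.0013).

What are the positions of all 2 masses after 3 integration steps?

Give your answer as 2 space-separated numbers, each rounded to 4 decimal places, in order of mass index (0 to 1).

Answer: 5.1250 9.8750

Derivation:
Step 0: x=[4.0000 9.0000] v=[0.0000 0.0000]
Step 1: x=[4.5000 9.0000] v=[1.0000 0.0000]
Step 2: x=[5.0000 9.2500] v=[1.0000 0.5000]
Step 3: x=[5.1250 9.8750] v=[0.2500 1.2500]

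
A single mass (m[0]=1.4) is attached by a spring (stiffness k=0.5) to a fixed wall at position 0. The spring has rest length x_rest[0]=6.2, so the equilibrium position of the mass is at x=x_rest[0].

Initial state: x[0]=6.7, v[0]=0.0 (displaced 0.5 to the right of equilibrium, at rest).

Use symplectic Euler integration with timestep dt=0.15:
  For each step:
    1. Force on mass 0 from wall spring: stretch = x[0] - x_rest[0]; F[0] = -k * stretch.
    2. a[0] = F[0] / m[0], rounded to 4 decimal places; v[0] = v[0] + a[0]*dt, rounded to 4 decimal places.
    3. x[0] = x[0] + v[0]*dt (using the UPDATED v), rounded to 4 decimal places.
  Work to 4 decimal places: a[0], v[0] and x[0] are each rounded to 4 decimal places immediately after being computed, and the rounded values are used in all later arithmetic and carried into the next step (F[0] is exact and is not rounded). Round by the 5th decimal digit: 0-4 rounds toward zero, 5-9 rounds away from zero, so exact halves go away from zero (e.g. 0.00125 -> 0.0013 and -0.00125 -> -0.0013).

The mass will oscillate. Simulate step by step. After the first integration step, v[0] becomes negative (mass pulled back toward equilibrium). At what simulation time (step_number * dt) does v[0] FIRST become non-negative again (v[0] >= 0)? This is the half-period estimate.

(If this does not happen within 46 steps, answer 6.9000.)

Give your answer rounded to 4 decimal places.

Step 0: x=[6.7000] v=[0.0000]
Step 1: x=[6.6960] v=[-0.0268]
Step 2: x=[6.6880] v=[-0.0534]
Step 3: x=[6.6761] v=[-0.0795]
Step 4: x=[6.6604] v=[-0.1050]
Step 5: x=[6.6409] v=[-0.1297]
Step 6: x=[6.6179] v=[-0.1533]
Step 7: x=[6.5915] v=[-0.1757]
Step 8: x=[6.5620] v=[-0.1967]
Step 9: x=[6.5296] v=[-0.2161]
Step 10: x=[6.4945] v=[-0.2338]
Step 11: x=[6.4571] v=[-0.2496]
Step 12: x=[6.4176] v=[-0.2634]
Step 13: x=[6.3763] v=[-0.2751]
Step 14: x=[6.3336] v=[-0.2846]
Step 15: x=[6.2898] v=[-0.2918]
Step 16: x=[6.2453] v=[-0.2966]
Step 17: x=[6.2005] v=[-0.2990]
Step 18: x=[6.1557] v=[-0.2990]
Step 19: x=[6.1112] v=[-0.2966]
Step 20: x=[6.0674] v=[-0.2918]
Step 21: x=[6.0247] v=[-0.2847]
Step 22: x=[5.9834] v=[-0.2753]
Step 23: x=[5.9438] v=[-0.2637]
Step 24: x=[5.9063] v=[-0.2500]
Step 25: x=[5.8712] v=[-0.2343]
Step 26: x=[5.8387] v=[-0.2167]
Step 27: x=[5.8091] v=[-0.1974]
Step 28: x=[5.7826] v=[-0.1765]
Step 29: x=[5.7595] v=[-0.1541]
Step 30: x=[5.7399] v=[-0.1305]
Step 31: x=[5.7240] v=[-0.1059]
Step 32: x=[5.7119] v=[-0.0804]
Step 33: x=[5.7038] v=[-0.0543]
Step 34: x=[5.6996] v=[-0.0277]
Step 35: x=[5.6995] v=[-0.0009]
Step 36: x=[5.7034] v=[0.0259]
First v>=0 after going negative at step 36, time=5.4000

Answer: 5.4000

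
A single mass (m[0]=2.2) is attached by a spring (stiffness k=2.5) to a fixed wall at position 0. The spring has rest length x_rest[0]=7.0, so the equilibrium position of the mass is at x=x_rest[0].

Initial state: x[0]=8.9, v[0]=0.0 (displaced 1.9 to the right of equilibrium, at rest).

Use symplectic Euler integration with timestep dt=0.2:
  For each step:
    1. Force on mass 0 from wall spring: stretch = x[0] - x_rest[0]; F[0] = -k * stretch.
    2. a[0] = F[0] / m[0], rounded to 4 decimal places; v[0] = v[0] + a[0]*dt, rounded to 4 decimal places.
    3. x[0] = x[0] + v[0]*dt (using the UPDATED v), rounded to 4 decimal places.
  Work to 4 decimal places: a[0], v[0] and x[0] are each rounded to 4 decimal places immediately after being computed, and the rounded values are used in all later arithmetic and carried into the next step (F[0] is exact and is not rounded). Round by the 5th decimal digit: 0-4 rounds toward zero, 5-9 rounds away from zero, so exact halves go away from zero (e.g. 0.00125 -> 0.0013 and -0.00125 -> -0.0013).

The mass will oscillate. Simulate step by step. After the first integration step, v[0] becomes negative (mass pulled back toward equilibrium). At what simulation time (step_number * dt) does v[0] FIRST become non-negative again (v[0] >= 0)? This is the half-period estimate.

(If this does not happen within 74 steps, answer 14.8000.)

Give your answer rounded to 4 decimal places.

Step 0: x=[8.9000] v=[0.0000]
Step 1: x=[8.8136] v=[-0.4318]
Step 2: x=[8.6448] v=[-0.8440]
Step 3: x=[8.4012] v=[-1.2178]
Step 4: x=[8.0939] v=[-1.5363]
Step 5: x=[7.7369] v=[-1.7849]
Step 6: x=[7.3464] v=[-1.9524]
Step 7: x=[6.9402] v=[-2.0311]
Step 8: x=[6.5367] v=[-2.0175]
Step 9: x=[6.1543] v=[-1.9122]
Step 10: x=[5.8103] v=[-1.7200]
Step 11: x=[5.5204] v=[-1.4496]
Step 12: x=[5.2977] v=[-1.1133]
Step 13: x=[5.1524] v=[-0.7264]
Step 14: x=[5.0911] v=[-0.3065]
Step 15: x=[5.1166] v=[0.1273]
First v>=0 after going negative at step 15, time=3.0000

Answer: 3.0000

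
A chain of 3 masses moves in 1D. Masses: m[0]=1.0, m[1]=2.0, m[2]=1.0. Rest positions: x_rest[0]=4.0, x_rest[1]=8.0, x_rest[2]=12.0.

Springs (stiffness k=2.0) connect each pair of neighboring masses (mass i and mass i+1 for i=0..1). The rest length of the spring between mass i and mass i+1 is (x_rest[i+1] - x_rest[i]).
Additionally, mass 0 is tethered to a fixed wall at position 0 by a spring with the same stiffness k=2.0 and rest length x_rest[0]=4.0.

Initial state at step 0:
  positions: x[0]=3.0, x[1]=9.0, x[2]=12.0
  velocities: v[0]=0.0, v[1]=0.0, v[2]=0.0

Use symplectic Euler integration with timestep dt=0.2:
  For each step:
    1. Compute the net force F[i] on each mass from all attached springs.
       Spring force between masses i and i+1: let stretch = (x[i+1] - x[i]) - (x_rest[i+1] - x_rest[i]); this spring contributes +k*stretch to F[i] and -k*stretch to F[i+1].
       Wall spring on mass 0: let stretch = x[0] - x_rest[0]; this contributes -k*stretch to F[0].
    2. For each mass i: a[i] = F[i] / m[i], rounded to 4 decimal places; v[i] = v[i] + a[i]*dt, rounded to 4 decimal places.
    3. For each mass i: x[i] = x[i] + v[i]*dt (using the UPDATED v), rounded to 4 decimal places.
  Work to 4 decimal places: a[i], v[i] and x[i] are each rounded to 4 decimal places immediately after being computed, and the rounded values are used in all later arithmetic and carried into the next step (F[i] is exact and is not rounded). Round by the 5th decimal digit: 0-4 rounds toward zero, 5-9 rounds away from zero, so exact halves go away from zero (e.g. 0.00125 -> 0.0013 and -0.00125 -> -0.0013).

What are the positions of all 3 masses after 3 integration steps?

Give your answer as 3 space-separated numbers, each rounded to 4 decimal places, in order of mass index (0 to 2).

Answer: 4.2095 8.3876 12.4031

Derivation:
Step 0: x=[3.0000 9.0000 12.0000] v=[0.0000 0.0000 0.0000]
Step 1: x=[3.2400 8.8800 12.0800] v=[1.2000 -0.6000 0.4000]
Step 2: x=[3.6720 8.6624 12.2240] v=[2.1600 -1.0880 0.7200]
Step 3: x=[4.2095 8.3876 12.4031] v=[2.6874 -1.3738 0.8954]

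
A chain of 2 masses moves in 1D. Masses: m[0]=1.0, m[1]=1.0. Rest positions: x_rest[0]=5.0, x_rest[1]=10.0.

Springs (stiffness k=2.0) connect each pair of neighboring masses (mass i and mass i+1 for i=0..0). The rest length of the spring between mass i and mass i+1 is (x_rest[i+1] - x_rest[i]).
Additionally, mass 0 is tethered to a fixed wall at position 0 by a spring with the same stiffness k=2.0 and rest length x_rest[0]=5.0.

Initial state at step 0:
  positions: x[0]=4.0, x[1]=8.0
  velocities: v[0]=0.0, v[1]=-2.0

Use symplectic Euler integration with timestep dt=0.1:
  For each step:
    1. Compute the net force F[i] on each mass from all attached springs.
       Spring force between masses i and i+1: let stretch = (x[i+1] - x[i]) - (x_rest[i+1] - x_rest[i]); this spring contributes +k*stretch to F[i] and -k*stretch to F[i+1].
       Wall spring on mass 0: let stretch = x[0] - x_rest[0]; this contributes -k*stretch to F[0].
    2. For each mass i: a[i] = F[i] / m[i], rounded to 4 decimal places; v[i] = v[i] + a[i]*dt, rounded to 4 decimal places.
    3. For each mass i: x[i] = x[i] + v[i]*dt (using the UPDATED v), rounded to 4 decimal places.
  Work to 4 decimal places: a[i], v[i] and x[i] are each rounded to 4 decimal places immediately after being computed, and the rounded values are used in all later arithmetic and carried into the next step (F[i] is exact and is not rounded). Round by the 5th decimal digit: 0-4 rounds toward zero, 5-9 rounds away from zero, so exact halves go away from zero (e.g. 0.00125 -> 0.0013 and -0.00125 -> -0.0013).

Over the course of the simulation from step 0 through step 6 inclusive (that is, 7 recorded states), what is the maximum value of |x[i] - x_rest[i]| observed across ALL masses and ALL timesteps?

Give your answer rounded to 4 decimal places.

Step 0: x=[4.0000 8.0000] v=[0.0000 -2.0000]
Step 1: x=[4.0000 7.8200] v=[0.0000 -1.8000]
Step 2: x=[3.9964 7.6636] v=[-0.0360 -1.5640]
Step 3: x=[3.9862 7.5339] v=[-0.1018 -1.2974]
Step 4: x=[3.9673 7.4332] v=[-0.1895 -1.0069]
Step 5: x=[3.9383 7.3632] v=[-0.2898 -0.7001]
Step 6: x=[3.8991 7.3247] v=[-0.3925 -0.3851]
Max displacement = 2.6753

Answer: 2.6753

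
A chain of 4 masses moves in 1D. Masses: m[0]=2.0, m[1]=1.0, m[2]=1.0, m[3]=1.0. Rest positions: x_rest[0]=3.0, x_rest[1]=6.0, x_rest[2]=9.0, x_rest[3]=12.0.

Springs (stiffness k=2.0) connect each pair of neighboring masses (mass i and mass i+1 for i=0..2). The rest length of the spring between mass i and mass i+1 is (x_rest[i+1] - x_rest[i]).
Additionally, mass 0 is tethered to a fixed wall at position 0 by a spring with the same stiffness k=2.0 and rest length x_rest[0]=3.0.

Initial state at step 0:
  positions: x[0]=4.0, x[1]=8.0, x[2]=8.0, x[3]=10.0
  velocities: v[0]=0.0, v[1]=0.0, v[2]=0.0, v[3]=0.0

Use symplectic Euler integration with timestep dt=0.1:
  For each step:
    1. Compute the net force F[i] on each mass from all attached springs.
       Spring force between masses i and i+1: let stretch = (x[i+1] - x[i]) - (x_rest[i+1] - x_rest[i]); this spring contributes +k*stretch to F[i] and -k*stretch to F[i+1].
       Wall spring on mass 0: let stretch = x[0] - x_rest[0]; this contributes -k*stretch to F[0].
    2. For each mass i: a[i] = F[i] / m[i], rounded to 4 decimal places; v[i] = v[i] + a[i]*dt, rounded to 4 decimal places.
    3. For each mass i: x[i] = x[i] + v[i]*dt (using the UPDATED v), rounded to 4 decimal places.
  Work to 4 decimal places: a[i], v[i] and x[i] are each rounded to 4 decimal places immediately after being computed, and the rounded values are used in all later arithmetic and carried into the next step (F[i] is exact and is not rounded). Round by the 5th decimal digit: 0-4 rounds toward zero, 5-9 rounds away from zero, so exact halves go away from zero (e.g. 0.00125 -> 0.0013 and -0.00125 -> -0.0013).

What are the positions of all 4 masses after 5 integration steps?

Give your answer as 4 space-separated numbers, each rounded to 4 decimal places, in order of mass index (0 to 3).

Step 0: x=[4.0000 8.0000 8.0000 10.0000] v=[0.0000 0.0000 0.0000 0.0000]
Step 1: x=[4.0000 7.9200 8.0400 10.0200] v=[0.0000 -0.8000 0.4000 0.2000]
Step 2: x=[3.9992 7.7640 8.1172 10.0604] v=[-0.0080 -1.5600 0.7720 0.4040]
Step 3: x=[3.9961 7.5398 8.2262 10.1219] v=[-0.0314 -2.2423 1.0900 0.6154]
Step 4: x=[3.9884 7.2584 8.3594 10.2055] v=[-0.0766 -2.8138 1.3319 0.8363]
Step 5: x=[3.9736 6.9336 8.5075 10.3122] v=[-0.1484 -3.2476 1.4809 1.0671]

Answer: 3.9736 6.9336 8.5075 10.3122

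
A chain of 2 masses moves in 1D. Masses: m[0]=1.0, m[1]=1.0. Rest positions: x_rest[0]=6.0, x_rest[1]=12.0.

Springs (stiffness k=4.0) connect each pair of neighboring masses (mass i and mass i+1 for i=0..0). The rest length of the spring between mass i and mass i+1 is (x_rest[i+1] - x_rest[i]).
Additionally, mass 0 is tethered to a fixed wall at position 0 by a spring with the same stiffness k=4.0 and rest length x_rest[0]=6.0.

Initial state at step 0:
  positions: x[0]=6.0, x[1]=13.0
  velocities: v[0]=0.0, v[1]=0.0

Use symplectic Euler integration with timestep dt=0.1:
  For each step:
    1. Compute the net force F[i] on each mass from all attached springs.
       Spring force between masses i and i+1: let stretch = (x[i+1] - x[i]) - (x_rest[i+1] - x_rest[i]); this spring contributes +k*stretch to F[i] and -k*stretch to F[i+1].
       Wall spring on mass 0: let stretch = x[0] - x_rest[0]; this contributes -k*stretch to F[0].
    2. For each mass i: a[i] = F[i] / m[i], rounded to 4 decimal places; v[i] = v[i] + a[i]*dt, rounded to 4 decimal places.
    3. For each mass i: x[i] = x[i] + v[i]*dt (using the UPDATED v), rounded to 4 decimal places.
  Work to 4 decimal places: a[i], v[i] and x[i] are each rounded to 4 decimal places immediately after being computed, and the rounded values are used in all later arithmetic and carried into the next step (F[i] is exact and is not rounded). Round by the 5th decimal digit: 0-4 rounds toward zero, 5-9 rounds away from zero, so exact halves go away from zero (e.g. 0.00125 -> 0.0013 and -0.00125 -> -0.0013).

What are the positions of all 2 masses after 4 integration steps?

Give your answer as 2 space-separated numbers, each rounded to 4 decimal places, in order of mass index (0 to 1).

Step 0: x=[6.0000 13.0000] v=[0.0000 0.0000]
Step 1: x=[6.0400 12.9600] v=[0.4000 -0.4000]
Step 2: x=[6.1152 12.8832] v=[0.7520 -0.7680]
Step 3: x=[6.2165 12.7757] v=[1.0131 -1.0752]
Step 4: x=[6.3315 12.6458] v=[1.1502 -1.2989]

Answer: 6.3315 12.6458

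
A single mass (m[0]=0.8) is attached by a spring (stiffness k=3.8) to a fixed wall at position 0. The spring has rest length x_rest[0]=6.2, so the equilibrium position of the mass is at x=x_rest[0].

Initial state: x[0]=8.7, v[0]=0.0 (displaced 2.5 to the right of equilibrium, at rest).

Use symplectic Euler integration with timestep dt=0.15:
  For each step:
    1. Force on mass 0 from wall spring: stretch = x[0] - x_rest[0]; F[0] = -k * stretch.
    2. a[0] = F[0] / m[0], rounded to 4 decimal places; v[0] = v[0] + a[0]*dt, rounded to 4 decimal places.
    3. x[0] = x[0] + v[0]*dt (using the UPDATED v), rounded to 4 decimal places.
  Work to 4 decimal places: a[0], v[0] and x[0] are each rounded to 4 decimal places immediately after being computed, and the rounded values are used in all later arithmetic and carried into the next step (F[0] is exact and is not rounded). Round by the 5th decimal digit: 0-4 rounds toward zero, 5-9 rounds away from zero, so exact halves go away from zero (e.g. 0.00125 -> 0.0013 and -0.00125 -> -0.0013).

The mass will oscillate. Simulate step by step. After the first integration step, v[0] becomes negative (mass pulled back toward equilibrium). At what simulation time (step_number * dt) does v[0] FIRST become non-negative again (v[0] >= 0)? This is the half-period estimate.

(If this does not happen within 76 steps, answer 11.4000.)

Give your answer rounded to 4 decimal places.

Step 0: x=[8.7000] v=[0.0000]
Step 1: x=[8.4328] v=[-1.7813]
Step 2: x=[7.9270] v=[-3.3722]
Step 3: x=[7.2366] v=[-4.6027]
Step 4: x=[6.4354] v=[-5.3413]
Step 5: x=[5.6091] v=[-5.5090]
Step 6: x=[4.8459] v=[-5.0880]
Step 7: x=[4.2274] v=[-4.1232]
Step 8: x=[3.8197] v=[-2.7177]
Step 9: x=[3.6664] v=[-1.0217]
Step 10: x=[3.7839] v=[0.7835]
First v>=0 after going negative at step 10, time=1.5000

Answer: 1.5000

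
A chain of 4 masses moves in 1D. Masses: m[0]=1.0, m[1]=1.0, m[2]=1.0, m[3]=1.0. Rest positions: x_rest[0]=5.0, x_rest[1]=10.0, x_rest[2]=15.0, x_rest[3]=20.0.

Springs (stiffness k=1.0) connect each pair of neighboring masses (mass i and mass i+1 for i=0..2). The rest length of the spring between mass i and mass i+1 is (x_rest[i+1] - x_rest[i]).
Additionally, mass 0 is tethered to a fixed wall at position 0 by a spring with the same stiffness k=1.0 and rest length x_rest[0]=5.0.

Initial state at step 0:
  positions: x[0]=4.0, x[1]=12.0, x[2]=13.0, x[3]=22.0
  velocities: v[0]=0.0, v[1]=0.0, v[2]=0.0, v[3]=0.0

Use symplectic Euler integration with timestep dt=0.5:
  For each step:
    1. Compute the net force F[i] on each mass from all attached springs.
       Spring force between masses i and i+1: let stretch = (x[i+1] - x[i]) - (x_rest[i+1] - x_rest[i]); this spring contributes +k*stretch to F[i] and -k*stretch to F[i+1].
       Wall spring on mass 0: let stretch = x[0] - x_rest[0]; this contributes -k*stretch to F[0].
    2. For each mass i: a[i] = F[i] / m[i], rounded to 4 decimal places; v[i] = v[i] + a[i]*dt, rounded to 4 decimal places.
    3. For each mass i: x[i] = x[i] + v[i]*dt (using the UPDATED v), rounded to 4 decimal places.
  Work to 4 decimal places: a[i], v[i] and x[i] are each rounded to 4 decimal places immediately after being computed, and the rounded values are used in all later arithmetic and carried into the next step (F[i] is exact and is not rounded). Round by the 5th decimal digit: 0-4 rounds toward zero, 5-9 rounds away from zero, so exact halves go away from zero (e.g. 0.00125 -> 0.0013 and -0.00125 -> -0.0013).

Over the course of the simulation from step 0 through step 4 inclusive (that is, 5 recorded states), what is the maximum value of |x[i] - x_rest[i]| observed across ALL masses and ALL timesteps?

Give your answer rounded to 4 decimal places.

Step 0: x=[4.0000 12.0000 13.0000 22.0000] v=[0.0000 0.0000 0.0000 0.0000]
Step 1: x=[5.0000 10.2500 15.0000 21.0000] v=[2.0000 -3.5000 4.0000 -2.0000]
Step 2: x=[6.0625 8.3750 17.3125 19.7500] v=[2.1250 -3.7500 4.6250 -2.5000]
Step 3: x=[6.1875 8.1563 18.0000 19.1406] v=[0.2500 -0.4375 1.3750 -1.2188]
Step 4: x=[5.2578 9.9063 16.5117 19.4961] v=[-1.8594 3.5000 -2.9766 0.7109]
Max displacement = 3.0000

Answer: 3.0000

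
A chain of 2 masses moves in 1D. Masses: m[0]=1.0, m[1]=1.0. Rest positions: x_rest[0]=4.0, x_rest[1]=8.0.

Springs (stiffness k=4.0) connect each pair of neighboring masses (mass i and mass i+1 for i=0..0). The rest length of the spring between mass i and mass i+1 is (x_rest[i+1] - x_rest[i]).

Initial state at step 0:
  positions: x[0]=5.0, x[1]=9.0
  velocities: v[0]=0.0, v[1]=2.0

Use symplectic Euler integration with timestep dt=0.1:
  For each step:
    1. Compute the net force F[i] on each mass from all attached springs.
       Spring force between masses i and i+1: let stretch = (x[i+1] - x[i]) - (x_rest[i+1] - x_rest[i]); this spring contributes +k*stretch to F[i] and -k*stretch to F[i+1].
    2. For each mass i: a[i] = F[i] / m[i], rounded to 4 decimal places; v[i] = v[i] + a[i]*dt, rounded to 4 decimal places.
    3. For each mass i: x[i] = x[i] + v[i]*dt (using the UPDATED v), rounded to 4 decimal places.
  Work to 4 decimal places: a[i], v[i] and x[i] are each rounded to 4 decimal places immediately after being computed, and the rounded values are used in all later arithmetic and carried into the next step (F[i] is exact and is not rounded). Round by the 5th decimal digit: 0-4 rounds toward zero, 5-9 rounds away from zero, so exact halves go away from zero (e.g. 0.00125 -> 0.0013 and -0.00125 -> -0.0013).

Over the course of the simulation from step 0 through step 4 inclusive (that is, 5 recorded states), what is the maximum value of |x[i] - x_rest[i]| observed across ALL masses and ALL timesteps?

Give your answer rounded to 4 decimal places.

Answer: 1.7238

Derivation:
Step 0: x=[5.0000 9.0000] v=[0.0000 2.0000]
Step 1: x=[5.0000 9.2000] v=[0.0000 2.0000]
Step 2: x=[5.0080 9.3920] v=[0.0800 1.9200]
Step 3: x=[5.0314 9.5686] v=[0.2336 1.7664]
Step 4: x=[5.0763 9.7238] v=[0.4485 1.5515]
Max displacement = 1.7238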